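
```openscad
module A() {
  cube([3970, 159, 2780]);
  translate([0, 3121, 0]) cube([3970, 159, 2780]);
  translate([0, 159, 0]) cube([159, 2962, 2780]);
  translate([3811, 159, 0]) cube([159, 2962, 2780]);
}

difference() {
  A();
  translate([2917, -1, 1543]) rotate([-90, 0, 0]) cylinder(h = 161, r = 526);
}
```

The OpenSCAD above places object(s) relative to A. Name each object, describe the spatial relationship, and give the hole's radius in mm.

The subtracted cylinder has r = 526 mm.

A is a house frame. The house frame has a circular hole through its front wall. The hole's radius is 526 mm.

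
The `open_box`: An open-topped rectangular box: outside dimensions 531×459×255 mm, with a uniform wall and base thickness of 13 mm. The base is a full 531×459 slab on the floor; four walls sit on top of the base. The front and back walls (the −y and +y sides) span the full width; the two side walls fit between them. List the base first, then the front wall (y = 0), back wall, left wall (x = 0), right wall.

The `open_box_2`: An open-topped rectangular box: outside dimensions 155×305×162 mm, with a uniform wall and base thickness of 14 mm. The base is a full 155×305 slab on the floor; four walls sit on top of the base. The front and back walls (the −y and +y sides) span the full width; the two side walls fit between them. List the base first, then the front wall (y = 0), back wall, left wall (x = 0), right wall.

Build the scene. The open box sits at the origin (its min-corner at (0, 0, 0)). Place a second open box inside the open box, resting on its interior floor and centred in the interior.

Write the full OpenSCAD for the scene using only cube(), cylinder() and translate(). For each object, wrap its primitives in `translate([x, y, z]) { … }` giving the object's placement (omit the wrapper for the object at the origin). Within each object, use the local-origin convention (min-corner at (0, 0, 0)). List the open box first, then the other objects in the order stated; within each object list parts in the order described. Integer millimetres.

cube([531, 459, 13]);
translate([0, 0, 13]) cube([531, 13, 242]);
translate([0, 446, 13]) cube([531, 13, 242]);
translate([0, 13, 13]) cube([13, 433, 242]);
translate([518, 13, 13]) cube([13, 433, 242]);
translate([188, 77, 13]) {
  cube([155, 305, 14]);
  translate([0, 0, 14]) cube([155, 14, 148]);
  translate([0, 291, 14]) cube([155, 14, 148]);
  translate([0, 14, 14]) cube([14, 277, 148]);
  translate([141, 14, 14]) cube([14, 277, 148]);
}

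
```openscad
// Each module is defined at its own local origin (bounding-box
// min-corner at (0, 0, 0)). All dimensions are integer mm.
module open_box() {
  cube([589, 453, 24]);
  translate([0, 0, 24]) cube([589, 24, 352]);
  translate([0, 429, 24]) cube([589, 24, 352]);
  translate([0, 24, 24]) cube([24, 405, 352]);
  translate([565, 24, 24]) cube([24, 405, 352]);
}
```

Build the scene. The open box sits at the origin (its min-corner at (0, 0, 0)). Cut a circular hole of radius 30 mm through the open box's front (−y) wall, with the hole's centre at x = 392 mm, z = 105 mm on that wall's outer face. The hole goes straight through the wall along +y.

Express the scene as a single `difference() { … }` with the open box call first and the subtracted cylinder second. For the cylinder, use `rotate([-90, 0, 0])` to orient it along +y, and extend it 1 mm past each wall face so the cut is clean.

difference() {
  open_box();
  translate([392, -1, 105]) rotate([-90, 0, 0]) cylinder(h = 26, r = 30);
}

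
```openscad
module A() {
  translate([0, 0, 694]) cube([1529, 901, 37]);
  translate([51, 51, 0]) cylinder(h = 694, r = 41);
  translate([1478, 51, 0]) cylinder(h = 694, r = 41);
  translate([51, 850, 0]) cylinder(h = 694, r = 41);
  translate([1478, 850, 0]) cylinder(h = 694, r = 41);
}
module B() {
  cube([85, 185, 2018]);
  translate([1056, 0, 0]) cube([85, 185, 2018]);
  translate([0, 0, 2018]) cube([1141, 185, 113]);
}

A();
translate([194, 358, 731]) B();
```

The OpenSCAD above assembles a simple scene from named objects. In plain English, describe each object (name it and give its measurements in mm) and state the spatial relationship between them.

A is a table: top 1529 mm (x) × 901 mm (y), 37 mm thick, upper face at z = 731 mm, on four round legs of 82 mm diameter, each leg's bounding box inset 10 mm from the nearest pair of top edges, running from z = 0 to the bottom of the top.

B is a rectangular door frame: two vertical jambs of 85×185 mm section, 2018 mm tall, with a clear opening 971 mm wide between their inner faces. A header 113 mm tall and 185 mm deep lies on top of the jambs and spans the full outside width.

The door frame is on top of the table, centred.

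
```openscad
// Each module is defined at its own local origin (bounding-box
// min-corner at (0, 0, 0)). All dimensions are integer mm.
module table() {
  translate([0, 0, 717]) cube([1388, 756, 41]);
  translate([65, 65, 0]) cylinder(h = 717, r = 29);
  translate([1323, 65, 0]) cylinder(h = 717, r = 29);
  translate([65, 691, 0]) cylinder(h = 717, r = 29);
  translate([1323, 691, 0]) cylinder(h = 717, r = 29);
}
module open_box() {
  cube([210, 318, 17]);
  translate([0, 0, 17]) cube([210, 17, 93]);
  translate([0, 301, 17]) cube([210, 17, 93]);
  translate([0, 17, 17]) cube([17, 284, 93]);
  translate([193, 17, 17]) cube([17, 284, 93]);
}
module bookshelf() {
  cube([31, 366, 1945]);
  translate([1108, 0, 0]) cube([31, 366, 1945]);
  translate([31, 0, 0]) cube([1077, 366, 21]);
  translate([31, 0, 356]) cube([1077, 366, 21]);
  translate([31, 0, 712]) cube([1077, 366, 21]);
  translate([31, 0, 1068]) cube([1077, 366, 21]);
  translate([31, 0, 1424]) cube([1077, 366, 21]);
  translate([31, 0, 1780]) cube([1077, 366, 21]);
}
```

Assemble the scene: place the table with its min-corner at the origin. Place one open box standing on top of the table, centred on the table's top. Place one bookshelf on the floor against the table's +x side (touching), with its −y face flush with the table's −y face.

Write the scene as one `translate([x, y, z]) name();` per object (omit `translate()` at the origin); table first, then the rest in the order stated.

table();
translate([589, 219, 758]) open_box();
translate([1388, 0, 0]) bookshelf();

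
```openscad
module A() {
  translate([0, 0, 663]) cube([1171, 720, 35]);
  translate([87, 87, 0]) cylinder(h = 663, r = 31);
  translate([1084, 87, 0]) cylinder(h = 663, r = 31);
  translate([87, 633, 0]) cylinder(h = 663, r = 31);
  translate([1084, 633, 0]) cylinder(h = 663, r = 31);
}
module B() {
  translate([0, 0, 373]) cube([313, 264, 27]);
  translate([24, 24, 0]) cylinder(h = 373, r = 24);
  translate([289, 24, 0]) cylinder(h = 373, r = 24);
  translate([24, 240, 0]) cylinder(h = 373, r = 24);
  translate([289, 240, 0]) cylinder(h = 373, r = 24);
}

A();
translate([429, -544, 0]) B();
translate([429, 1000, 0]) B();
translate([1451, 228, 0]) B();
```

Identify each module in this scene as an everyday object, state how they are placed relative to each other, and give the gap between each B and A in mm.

A is a table. B is a stool. Three stools sit around the table at the −y, +y, +x sides. The gap between each stool and the table is 280 mm.

Each stool's nearest face is 280 mm from the table's bounding box.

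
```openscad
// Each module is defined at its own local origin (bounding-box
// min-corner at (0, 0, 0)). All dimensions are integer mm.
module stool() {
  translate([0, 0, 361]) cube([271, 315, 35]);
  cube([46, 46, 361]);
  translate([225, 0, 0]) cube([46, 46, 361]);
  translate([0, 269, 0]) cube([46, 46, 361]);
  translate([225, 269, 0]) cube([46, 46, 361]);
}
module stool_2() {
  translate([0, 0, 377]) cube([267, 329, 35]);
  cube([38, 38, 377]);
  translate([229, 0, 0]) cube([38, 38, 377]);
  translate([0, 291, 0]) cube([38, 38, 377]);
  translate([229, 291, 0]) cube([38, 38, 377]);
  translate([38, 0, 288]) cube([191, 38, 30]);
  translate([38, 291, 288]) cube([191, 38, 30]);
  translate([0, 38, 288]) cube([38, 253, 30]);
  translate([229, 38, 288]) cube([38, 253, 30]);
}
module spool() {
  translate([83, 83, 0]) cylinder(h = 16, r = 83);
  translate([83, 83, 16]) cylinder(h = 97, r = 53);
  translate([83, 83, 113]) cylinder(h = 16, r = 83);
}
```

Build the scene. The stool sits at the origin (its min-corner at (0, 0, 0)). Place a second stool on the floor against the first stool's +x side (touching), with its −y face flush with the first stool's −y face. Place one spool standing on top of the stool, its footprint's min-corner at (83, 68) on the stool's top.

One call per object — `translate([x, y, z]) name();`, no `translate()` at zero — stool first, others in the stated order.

stool();
translate([271, 0, 0]) stool_2();
translate([83, 68, 396]) spool();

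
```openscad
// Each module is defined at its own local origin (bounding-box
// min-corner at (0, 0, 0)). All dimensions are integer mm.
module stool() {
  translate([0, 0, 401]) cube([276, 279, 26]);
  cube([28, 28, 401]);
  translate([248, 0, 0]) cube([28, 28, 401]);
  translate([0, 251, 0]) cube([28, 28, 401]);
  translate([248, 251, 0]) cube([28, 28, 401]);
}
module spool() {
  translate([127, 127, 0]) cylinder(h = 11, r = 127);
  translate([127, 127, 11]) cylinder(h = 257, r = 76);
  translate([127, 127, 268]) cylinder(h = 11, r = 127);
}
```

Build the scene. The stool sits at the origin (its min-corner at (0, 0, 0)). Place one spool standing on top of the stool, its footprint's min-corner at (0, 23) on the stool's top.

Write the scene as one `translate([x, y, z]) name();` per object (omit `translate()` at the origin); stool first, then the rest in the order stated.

stool();
translate([0, 23, 427]) spool();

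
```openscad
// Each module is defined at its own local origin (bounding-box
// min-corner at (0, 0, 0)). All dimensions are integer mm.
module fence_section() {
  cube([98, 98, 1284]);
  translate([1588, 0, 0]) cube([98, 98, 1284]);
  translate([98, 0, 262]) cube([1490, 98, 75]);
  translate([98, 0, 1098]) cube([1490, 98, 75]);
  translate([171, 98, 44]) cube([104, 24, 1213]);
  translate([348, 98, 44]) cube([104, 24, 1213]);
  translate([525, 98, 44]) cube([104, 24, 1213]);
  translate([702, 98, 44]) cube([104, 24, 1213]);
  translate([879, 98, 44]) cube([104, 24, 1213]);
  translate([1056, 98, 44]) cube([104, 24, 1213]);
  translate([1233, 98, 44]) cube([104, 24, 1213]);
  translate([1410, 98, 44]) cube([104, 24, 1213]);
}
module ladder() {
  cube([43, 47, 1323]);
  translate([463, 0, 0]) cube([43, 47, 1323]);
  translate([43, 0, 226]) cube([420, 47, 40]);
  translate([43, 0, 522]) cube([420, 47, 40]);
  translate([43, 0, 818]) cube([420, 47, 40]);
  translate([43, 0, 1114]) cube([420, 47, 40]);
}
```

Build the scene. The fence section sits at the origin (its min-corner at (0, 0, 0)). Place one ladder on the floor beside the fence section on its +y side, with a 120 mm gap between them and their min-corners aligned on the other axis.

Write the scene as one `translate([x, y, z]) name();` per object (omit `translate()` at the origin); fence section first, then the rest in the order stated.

fence_section();
translate([0, 242, 0]) ladder();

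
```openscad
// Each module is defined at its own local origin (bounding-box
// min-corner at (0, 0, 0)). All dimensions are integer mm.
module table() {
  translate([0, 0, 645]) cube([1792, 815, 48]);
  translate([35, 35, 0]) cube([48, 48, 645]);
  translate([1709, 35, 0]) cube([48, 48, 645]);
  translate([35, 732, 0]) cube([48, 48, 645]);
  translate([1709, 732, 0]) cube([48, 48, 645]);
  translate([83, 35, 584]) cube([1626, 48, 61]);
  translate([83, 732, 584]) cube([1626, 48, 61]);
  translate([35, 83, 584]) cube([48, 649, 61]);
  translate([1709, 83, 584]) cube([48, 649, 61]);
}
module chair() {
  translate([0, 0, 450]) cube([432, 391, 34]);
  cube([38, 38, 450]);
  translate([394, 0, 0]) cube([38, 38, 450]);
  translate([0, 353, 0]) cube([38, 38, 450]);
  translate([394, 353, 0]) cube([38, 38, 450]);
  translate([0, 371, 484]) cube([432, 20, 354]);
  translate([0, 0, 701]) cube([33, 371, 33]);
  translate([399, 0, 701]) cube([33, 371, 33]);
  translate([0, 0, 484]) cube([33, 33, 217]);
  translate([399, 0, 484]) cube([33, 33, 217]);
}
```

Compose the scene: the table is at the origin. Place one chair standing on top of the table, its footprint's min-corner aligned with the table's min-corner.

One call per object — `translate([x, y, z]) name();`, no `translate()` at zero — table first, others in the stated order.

table();
translate([0, 0, 693]) chair();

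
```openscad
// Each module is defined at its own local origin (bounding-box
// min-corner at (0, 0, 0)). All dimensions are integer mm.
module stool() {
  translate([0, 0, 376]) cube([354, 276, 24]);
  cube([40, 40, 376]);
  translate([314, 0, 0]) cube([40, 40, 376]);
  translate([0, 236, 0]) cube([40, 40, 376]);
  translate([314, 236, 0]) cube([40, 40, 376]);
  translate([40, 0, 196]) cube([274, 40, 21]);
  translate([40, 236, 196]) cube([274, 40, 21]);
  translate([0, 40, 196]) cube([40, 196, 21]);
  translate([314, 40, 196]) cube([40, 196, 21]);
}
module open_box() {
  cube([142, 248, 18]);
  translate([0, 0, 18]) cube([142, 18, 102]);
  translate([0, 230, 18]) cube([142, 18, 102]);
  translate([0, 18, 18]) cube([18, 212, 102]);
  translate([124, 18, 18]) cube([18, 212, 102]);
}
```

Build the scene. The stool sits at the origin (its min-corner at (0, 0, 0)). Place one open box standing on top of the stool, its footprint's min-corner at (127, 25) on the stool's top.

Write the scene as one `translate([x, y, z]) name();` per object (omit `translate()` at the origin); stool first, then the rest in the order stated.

stool();
translate([127, 25, 400]) open_box();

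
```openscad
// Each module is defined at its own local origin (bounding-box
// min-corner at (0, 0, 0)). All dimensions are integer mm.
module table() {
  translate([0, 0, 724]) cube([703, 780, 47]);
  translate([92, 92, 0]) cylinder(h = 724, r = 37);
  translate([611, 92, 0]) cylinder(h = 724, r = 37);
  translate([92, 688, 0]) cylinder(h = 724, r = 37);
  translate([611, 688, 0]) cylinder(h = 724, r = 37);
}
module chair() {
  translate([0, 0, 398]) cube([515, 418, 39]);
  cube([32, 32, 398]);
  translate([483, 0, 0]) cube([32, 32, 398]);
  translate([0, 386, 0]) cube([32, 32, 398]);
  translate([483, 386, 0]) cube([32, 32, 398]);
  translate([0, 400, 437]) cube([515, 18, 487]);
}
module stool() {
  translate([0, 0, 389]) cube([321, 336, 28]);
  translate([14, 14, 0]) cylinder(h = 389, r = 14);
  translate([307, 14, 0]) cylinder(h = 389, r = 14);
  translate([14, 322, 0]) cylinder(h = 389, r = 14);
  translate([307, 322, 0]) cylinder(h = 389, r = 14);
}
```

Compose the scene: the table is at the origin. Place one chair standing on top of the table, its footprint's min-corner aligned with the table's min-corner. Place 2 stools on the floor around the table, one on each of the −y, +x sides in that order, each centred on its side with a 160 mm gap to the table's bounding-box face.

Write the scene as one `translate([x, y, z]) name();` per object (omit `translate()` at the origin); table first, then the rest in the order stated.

table();
translate([0, 0, 771]) chair();
translate([191, -496, 0]) stool();
translate([863, 222, 0]) stool();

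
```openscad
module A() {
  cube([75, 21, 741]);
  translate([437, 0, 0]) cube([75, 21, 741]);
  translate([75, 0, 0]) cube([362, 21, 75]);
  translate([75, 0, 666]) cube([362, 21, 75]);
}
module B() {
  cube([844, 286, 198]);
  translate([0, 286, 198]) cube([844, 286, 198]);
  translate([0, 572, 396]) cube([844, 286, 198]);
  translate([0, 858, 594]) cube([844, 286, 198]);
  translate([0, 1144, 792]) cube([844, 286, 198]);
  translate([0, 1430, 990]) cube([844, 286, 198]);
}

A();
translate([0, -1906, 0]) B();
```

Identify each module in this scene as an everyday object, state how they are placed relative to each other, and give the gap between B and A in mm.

A is a picture frame. B is a staircase. The staircase is on the floor beside the picture frame on its −y side. The gap between the staircase and the picture frame is 190 mm.

The staircase's nearest face is 190 mm from the picture frame's −y face.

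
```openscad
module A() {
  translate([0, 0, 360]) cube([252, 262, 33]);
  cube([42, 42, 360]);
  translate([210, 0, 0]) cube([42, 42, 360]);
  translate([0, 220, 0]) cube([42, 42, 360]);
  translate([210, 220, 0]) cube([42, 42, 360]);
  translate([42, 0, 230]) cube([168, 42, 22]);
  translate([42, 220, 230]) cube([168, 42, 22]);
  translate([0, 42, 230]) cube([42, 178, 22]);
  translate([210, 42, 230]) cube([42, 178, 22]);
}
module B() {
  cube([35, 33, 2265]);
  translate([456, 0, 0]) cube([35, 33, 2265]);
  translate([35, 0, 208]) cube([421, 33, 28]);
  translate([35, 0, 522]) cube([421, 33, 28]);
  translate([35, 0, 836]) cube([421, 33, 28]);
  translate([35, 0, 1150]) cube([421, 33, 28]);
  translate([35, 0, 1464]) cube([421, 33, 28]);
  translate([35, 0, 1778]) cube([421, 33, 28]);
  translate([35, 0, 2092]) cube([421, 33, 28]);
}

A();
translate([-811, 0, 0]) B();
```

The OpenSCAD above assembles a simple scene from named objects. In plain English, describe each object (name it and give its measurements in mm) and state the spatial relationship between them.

A is a four-legged stool. The seat is a 252×262×33 mm slab whose top surface is at z = 393 mm; four square legs, each 42×42 mm in cross-section, run from the floor (z = 0) to the underside of the seat, each flush with a corner of the seat. Four stretchers, 42 mm wide and 22 mm tall, connect adjacent legs with their undersides at z = 230 mm, each running between the inner faces of the legs it joins and aligned with the legs' outer faces on the other axis.

B is a straight ladder. Two 35×33 mm vertical rails, 2265 mm tall, stand 491 mm apart (outside-to-outside) with their front faces coplanar on the −y side. 7 rungs, each 33 mm deep and 28 mm tall, span between the inner faces of the rails, front faces flush with the rails. The lowest rung's underside is at z = 208 mm and rungs are spaced 314 mm apart (underside to underside).

The ladder is on the floor beside the stool on its −x side.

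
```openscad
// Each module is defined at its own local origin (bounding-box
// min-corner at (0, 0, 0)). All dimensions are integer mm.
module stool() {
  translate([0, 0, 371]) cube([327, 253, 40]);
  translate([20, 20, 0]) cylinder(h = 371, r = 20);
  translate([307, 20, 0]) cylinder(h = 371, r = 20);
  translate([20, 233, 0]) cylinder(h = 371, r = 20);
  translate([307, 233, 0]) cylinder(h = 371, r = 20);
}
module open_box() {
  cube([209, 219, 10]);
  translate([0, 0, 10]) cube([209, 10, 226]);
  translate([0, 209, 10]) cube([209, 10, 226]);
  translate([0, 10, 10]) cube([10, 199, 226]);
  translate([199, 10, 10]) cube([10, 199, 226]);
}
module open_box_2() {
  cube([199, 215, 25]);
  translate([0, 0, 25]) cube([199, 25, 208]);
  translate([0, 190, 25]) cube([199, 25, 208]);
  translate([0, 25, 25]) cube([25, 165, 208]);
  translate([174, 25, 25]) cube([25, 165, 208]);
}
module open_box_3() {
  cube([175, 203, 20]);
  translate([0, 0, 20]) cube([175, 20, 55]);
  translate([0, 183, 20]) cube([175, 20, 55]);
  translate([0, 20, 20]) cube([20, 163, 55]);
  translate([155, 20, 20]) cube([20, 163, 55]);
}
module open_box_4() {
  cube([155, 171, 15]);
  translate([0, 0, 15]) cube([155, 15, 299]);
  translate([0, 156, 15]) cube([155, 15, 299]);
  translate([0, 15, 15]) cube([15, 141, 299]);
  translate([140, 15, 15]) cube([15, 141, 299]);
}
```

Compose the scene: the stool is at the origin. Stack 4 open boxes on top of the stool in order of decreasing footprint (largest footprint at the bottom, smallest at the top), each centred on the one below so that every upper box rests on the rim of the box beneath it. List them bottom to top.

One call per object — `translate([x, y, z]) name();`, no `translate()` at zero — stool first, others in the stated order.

stool();
translate([59, 17, 411]) open_box();
translate([64, 19, 647]) open_box_2();
translate([76, 25, 880]) open_box_3();
translate([86, 41, 955]) open_box_4();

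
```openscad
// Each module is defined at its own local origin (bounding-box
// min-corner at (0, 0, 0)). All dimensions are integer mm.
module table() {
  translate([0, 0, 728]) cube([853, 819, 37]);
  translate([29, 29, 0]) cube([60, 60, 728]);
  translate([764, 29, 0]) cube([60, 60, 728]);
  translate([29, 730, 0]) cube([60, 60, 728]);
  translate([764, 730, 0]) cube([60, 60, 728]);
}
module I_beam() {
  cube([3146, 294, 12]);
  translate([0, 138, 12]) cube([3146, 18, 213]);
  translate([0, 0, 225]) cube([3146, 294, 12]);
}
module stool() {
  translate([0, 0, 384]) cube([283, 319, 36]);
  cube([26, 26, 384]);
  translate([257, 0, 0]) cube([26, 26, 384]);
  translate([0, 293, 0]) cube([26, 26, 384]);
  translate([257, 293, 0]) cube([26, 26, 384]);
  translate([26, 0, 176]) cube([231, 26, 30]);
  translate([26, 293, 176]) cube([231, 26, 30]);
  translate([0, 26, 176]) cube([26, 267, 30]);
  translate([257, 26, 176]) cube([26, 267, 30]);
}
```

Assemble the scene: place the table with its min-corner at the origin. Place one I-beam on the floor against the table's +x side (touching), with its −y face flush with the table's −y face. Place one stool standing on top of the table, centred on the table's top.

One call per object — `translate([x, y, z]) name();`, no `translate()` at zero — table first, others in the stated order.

table();
translate([853, 0, 0]) I_beam();
translate([285, 250, 765]) stool();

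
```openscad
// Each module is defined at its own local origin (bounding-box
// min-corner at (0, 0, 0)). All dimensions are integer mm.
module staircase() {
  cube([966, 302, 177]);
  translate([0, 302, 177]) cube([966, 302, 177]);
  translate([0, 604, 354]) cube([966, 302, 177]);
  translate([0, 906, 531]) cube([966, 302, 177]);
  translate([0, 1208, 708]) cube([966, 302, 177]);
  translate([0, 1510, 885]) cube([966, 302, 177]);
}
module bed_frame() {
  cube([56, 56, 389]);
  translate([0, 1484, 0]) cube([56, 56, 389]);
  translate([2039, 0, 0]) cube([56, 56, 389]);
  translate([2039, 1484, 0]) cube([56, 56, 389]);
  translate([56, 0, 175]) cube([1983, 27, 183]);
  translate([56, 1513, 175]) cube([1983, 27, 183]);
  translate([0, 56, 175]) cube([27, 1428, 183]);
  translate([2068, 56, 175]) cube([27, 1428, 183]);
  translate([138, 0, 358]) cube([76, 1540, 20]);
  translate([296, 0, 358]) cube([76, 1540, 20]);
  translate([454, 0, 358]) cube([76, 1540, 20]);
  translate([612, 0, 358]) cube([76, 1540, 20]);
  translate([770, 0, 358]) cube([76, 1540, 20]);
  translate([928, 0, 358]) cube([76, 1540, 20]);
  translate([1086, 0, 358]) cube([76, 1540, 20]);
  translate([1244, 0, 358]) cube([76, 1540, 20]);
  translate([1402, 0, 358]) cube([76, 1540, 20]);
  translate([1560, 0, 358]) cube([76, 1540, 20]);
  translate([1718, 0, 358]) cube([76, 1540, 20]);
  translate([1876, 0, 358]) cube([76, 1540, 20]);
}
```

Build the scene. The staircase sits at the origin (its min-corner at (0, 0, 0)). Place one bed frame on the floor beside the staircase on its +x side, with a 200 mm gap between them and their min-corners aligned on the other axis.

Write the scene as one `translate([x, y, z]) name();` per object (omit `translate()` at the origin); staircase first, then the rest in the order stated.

staircase();
translate([1166, 0, 0]) bed_frame();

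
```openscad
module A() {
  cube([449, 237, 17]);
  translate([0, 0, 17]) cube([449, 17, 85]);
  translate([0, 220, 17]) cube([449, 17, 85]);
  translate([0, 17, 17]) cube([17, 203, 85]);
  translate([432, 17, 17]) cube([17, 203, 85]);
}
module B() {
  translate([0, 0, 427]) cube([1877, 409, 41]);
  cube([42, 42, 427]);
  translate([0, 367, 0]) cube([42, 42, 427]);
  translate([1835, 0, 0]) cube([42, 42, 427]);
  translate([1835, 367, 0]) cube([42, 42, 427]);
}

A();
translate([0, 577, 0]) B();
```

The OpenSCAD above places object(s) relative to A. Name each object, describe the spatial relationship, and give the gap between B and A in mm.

The bench's nearest face is 340 mm from the open box's +y face.

A is an open box. B is a bench. The bench is on the floor beside the open box on its +y side. The gap between the bench and the open box is 340 mm.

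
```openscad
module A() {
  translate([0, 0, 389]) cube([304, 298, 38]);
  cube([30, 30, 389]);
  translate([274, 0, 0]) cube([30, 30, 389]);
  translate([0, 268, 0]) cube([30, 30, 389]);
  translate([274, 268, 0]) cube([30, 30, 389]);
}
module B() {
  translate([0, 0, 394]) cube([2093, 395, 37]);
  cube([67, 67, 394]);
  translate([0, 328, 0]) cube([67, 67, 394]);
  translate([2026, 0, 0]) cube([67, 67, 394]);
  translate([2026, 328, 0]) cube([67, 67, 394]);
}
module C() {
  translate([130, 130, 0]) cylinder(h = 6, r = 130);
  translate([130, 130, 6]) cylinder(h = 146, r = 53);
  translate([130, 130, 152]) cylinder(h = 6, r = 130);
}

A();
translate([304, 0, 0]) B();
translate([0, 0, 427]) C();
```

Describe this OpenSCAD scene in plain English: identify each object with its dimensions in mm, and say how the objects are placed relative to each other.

A is a simple wooden stool: a rectangular seat 304 mm (x) by 298 mm (y), 38 mm thick, top face at z = 427 mm, on four square legs, each 30×30 mm in cross-section. The legs rest on z = 0, each flush with a corner of the seat.

B is a long wooden bench with a 2093 mm (x) × 395 mm (y) seat, 37 mm thick, its top surface 431 mm above the floor. Four 67 mm square legs at the seat corners, flush with the edges, run from z = 0 to the seat underside.

C is a spool: two coaxial disc flanges of radius 130 mm and thickness 6 mm, joined by a core cylinder of radius 53 mm and height 146 mm. The lower flange rests on z = 0 and the three cylinders share a vertical axis.

The bench is against the stool's +x side, with their −y faces flush. The spool is on top of the stool.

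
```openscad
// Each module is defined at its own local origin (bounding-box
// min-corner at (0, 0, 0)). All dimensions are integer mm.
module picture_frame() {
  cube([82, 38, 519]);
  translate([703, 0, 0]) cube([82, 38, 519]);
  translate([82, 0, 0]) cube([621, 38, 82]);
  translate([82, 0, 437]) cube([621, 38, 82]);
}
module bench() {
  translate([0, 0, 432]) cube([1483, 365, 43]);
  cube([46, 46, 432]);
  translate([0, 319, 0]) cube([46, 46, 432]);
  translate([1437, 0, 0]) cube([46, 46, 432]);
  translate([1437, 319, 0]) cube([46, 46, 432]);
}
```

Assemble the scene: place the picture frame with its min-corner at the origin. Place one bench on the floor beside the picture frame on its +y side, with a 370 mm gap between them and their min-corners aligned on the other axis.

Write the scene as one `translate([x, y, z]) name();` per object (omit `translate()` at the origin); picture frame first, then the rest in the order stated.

picture_frame();
translate([0, 408, 0]) bench();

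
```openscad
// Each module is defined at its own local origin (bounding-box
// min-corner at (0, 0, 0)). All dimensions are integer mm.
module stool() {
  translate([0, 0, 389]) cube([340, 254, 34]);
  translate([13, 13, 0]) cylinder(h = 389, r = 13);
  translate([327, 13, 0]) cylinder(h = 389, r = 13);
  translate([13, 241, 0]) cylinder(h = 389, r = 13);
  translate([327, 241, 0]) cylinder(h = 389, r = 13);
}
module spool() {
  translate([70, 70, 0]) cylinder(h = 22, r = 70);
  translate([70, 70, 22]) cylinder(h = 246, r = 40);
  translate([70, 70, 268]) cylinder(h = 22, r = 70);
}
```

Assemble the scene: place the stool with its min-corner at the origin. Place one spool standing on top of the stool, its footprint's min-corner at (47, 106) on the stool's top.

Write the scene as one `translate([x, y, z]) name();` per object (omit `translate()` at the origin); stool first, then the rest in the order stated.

stool();
translate([47, 106, 423]) spool();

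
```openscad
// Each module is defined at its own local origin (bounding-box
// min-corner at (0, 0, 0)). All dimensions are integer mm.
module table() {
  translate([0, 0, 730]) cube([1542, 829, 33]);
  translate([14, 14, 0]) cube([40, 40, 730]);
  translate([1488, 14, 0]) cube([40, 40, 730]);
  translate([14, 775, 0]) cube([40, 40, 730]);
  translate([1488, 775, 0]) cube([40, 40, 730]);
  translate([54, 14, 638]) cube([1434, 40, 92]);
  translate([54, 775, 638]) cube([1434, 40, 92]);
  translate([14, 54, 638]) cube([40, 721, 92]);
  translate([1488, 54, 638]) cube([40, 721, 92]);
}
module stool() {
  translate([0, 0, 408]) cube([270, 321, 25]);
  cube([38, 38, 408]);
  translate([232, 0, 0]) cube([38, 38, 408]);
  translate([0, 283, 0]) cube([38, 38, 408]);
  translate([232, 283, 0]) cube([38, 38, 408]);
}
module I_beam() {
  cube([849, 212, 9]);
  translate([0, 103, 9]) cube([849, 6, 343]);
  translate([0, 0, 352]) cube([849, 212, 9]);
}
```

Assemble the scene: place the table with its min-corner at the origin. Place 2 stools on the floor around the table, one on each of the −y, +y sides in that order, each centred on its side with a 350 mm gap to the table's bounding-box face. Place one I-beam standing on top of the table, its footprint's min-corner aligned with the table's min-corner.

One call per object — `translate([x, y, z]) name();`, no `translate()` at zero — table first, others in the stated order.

table();
translate([636, -671, 0]) stool();
translate([636, 1179, 0]) stool();
translate([0, 0, 763]) I_beam();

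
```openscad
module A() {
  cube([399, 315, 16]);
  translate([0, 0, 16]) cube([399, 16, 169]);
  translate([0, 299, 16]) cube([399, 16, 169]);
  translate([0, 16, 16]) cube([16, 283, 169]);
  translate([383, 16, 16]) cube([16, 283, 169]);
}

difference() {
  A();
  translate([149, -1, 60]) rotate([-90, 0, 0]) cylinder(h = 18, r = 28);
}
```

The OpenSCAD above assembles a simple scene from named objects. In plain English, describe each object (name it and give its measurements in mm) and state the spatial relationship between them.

A is an open storage box with external size 399×315×185 mm and wall thickness 16 mm (the base is also 16 mm thick). The base covers the whole footprint; the four walls stand on the base, with the y-facing walls full-width and the x-facing walls fitting between their inner faces.

The open box has a circular hole of radius 28 mm through its front wall, centred at (x = 149, z = 60).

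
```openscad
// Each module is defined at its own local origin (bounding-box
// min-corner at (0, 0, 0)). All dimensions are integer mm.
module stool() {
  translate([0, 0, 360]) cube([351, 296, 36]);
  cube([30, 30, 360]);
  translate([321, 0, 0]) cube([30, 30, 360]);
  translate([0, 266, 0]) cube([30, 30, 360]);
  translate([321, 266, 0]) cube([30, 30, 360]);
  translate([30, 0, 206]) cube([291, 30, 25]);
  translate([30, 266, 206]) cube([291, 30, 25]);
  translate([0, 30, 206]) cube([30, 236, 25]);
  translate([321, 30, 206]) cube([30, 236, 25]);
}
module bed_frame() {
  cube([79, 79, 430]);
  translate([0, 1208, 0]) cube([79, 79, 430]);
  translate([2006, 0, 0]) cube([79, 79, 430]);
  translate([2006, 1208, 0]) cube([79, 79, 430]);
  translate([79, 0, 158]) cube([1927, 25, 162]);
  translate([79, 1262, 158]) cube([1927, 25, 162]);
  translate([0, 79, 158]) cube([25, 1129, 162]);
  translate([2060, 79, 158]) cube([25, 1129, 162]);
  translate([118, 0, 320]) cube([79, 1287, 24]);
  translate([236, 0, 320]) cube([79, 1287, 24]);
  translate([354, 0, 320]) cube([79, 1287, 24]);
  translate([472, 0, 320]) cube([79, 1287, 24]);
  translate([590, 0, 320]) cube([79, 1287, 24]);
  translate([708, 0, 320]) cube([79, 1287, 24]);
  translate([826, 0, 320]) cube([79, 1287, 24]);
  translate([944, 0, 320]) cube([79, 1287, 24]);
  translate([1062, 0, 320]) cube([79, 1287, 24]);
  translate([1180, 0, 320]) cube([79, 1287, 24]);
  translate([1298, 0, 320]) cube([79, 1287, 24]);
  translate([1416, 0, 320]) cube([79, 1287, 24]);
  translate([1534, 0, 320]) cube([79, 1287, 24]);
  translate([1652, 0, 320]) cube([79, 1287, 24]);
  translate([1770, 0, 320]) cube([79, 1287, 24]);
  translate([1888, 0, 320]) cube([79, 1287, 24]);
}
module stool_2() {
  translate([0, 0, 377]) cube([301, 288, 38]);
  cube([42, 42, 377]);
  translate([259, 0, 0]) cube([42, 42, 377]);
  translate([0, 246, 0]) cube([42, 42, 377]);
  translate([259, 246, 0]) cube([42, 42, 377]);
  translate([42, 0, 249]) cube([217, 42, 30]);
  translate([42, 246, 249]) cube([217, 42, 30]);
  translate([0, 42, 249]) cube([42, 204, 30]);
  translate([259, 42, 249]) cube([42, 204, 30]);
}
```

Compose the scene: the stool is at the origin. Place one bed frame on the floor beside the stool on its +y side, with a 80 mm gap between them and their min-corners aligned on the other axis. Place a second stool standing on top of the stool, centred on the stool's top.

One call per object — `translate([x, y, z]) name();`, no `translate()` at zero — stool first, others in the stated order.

stool();
translate([0, 376, 0]) bed_frame();
translate([25, 4, 396]) stool_2();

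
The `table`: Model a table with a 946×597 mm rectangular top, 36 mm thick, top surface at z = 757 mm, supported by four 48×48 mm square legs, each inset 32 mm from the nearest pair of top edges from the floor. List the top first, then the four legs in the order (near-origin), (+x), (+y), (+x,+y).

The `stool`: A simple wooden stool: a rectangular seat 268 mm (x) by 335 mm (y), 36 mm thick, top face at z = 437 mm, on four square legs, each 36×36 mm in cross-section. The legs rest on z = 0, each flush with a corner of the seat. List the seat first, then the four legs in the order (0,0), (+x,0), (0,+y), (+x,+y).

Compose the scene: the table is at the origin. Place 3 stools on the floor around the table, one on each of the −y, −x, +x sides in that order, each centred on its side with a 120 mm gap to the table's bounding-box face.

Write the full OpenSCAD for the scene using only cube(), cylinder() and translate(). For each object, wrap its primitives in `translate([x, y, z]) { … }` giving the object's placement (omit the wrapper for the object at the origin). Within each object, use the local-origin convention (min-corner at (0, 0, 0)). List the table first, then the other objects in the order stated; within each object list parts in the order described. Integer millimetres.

translate([0, 0, 721]) cube([946, 597, 36]);
translate([32, 32, 0]) cube([48, 48, 721]);
translate([866, 32, 0]) cube([48, 48, 721]);
translate([32, 517, 0]) cube([48, 48, 721]);
translate([866, 517, 0]) cube([48, 48, 721]);
translate([339, -455, 0]) {
  translate([0, 0, 401]) cube([268, 335, 36]);
  cube([36, 36, 401]);
  translate([232, 0, 0]) cube([36, 36, 401]);
  translate([0, 299, 0]) cube([36, 36, 401]);
  translate([232, 299, 0]) cube([36, 36, 401]);
}
translate([-388, 131, 0]) {
  translate([0, 0, 401]) cube([268, 335, 36]);
  cube([36, 36, 401]);
  translate([232, 0, 0]) cube([36, 36, 401]);
  translate([0, 299, 0]) cube([36, 36, 401]);
  translate([232, 299, 0]) cube([36, 36, 401]);
}
translate([1066, 131, 0]) {
  translate([0, 0, 401]) cube([268, 335, 36]);
  cube([36, 36, 401]);
  translate([232, 0, 0]) cube([36, 36, 401]);
  translate([0, 299, 0]) cube([36, 36, 401]);
  translate([232, 299, 0]) cube([36, 36, 401]);
}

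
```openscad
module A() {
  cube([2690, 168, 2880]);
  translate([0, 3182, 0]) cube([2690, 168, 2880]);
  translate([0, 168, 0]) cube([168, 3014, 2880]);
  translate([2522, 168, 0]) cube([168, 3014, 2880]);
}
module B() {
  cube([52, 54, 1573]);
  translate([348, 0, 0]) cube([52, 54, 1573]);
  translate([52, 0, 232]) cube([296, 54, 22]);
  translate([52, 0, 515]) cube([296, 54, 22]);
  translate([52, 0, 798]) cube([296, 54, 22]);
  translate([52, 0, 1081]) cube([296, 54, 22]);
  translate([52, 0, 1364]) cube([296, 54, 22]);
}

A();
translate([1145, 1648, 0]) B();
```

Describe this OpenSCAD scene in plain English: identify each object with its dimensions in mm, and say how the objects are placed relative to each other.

A is a box-shaped house frame (walls only): outside footprint 2690×3350 mm, wall height 2880 mm, wall thickness 168 mm. The two y-facing walls run the full x-width; the two x-facing walls fit between the inner faces of the y-facing walls.

B is a straight ladder. Two 52×54 mm vertical rails, 1573 mm tall, stand 400 mm apart (outside-to-outside) with their front faces coplanar on the −y side. 5 rungs, each 54 mm deep and 22 mm tall, span between the inner faces of the rails, front faces flush with the rails. The lowest rung's underside is at z = 232 mm and rungs are spaced 283 mm apart (underside to underside).

The ladder sits inside the house frame, centred.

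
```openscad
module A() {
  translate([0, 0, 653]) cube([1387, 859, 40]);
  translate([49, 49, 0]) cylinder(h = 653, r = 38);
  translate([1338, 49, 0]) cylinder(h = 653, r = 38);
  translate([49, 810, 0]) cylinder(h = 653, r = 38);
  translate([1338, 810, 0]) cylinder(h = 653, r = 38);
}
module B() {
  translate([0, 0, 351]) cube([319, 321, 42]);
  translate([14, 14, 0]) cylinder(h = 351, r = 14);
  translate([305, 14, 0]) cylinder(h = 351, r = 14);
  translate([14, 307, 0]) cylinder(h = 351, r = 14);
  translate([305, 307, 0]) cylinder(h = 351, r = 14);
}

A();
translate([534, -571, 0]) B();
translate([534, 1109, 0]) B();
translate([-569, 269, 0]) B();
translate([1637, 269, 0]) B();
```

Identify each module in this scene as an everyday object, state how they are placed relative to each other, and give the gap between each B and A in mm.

Each stool's nearest face is 250 mm from the table's bounding box.

A is a table. B is a stool. Four stools sit around the table at the −y, +y, −x, +x sides. The gap between each stool and the table is 250 mm.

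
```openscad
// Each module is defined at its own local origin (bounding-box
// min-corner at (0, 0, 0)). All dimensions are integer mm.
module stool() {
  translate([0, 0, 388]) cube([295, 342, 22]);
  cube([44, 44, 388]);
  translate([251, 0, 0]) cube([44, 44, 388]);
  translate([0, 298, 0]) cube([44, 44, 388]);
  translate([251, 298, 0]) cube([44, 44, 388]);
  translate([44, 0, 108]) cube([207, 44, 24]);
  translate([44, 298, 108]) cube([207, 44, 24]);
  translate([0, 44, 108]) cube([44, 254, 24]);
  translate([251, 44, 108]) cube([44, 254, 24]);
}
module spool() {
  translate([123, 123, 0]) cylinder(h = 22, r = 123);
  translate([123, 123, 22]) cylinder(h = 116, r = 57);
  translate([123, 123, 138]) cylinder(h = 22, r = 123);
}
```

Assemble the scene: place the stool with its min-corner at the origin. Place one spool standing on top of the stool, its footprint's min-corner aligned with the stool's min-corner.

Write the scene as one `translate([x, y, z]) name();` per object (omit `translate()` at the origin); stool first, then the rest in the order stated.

stool();
translate([0, 0, 410]) spool();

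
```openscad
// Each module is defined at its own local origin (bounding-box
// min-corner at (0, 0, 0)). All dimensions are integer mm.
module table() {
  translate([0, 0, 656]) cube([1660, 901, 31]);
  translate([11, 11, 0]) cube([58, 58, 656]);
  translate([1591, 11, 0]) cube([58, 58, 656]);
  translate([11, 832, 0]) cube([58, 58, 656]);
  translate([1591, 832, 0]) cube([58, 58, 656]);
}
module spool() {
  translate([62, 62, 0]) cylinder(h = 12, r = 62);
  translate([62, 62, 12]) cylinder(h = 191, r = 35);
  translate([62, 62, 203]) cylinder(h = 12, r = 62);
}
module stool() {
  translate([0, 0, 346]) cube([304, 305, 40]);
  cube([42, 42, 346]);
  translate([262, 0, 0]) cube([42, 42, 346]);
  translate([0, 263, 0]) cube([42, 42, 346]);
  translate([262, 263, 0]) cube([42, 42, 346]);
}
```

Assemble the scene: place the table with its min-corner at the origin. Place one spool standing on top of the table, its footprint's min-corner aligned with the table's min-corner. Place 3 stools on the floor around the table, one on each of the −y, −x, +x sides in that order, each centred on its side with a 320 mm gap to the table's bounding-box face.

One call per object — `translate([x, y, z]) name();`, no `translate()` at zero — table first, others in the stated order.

table();
translate([0, 0, 687]) spool();
translate([678, -625, 0]) stool();
translate([-624, 298, 0]) stool();
translate([1980, 298, 0]) stool();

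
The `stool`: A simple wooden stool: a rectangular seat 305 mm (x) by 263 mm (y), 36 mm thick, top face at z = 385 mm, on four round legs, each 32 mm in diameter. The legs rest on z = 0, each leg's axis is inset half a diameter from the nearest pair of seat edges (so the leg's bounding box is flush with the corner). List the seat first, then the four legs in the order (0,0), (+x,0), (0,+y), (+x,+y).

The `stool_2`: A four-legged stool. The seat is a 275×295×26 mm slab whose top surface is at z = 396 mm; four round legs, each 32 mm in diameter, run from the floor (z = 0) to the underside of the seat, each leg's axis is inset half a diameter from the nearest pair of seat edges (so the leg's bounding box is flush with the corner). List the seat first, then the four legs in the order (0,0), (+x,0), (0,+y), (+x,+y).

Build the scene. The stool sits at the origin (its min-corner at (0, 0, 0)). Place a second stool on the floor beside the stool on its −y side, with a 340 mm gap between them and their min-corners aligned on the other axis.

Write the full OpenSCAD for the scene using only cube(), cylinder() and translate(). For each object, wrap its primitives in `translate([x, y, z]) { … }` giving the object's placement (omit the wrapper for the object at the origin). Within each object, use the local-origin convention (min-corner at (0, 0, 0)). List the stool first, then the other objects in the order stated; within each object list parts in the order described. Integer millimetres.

translate([0, 0, 349]) cube([305, 263, 36]);
translate([16, 16, 0]) cylinder(h = 349, r = 16);
translate([289, 16, 0]) cylinder(h = 349, r = 16);
translate([16, 247, 0]) cylinder(h = 349, r = 16);
translate([289, 247, 0]) cylinder(h = 349, r = 16);
translate([0, -635, 0]) {
  translate([0, 0, 370]) cube([275, 295, 26]);
  translate([16, 16, 0]) cylinder(h = 370, r = 16);
  translate([259, 16, 0]) cylinder(h = 370, r = 16);
  translate([16, 279, 0]) cylinder(h = 370, r = 16);
  translate([259, 279, 0]) cylinder(h = 370, r = 16);
}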